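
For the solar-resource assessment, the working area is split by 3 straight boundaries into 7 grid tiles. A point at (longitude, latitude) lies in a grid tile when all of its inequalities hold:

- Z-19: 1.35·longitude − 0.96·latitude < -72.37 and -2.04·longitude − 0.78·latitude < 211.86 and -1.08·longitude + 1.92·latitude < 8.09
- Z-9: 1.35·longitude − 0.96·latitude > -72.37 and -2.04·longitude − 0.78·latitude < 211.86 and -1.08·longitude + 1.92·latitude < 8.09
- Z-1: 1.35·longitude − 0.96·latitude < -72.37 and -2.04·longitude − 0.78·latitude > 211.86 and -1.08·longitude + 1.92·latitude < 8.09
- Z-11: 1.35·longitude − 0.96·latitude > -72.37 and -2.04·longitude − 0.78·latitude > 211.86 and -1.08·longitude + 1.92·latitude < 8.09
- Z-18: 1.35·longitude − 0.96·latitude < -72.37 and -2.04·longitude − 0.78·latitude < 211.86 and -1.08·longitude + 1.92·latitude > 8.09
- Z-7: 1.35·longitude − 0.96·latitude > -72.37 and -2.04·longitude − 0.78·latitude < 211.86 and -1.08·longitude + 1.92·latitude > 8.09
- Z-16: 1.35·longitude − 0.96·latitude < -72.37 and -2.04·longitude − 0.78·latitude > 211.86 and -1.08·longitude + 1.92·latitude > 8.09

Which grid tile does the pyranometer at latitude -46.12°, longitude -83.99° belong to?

Z-9

1.35·-83.99 − 0.96·-46.12 = -69.111, which is > -72.37
-2.04·-83.99 − 0.78·-46.12 = 207.313, which is < 211.86
-1.08·-83.99 + 1.92·-46.12 = 2.159, which is < 8.09
This sign pattern matches Z-9.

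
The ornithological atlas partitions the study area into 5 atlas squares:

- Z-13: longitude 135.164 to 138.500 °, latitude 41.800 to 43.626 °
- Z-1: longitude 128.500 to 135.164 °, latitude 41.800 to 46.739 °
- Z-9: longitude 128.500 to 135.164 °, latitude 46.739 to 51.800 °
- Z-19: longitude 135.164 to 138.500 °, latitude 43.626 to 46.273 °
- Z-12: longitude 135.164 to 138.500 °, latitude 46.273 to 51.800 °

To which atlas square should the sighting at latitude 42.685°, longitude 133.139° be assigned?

Z-1

The point has longitude = 133.139 and latitude = 42.685.
Only Z-1 satisfies 128.500 ≤ longitude ≤ 135.164 and 41.800 ≤ latitude ≤ 46.739.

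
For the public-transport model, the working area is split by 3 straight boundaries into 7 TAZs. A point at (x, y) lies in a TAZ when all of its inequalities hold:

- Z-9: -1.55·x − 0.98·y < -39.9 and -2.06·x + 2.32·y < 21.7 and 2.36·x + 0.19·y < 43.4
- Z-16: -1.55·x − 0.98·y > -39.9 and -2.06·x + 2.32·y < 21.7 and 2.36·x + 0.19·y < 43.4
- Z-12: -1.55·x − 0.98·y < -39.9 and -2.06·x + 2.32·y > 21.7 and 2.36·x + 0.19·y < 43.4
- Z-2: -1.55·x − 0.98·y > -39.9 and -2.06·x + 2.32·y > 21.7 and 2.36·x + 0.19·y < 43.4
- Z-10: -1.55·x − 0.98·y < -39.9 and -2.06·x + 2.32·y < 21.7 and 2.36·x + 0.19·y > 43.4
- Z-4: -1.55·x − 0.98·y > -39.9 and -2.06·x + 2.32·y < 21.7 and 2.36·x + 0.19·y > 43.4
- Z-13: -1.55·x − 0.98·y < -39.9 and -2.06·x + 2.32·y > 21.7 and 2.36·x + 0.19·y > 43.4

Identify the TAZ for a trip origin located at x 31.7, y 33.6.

Z-10

-1.55·31.7 − 0.98·33.6 = -82.063, which is < -39.9
-2.06·31.7 + 2.32·33.6 = 12.650, which is < 21.7
2.36·31.7 + 0.19·33.6 = 81.196, which is > 43.4
This sign pattern matches Z-10.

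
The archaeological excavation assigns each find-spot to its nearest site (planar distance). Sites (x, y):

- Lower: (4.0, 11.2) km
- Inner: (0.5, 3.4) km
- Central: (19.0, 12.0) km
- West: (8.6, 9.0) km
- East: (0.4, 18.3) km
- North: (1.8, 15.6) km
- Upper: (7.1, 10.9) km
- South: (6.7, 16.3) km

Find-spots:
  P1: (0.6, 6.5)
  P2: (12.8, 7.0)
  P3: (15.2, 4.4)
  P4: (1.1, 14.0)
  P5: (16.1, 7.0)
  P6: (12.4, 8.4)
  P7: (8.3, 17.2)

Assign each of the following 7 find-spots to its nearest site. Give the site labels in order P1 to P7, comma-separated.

P1 → Inner (d²=9.62)
P2 → West (d²=21.64)
P3 → West (d²=64.72)
P4 → North (d²=3.05)
P5 → Central (d²=33.41)
P6 → West (d²=14.80)
P7 → South (d²=3.37)

Inner, West, West, North, Central, West, South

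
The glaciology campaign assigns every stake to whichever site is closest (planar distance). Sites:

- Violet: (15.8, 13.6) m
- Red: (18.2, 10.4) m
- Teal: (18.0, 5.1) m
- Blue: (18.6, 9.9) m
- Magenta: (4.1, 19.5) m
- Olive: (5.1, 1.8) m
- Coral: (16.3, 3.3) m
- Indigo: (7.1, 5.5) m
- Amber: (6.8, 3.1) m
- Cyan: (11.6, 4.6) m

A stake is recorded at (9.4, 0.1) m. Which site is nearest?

Squared distances to each site:
Violet: 223.210; Red: 183.530; Teal: 98.960; Blue: 180.680; Magenta: 404.450; Olive: 21.380; Coral: 57.850; Indigo: 34.450; Amber: 15.760; Cyan: 25.090.
Minimum at Amber.

Amber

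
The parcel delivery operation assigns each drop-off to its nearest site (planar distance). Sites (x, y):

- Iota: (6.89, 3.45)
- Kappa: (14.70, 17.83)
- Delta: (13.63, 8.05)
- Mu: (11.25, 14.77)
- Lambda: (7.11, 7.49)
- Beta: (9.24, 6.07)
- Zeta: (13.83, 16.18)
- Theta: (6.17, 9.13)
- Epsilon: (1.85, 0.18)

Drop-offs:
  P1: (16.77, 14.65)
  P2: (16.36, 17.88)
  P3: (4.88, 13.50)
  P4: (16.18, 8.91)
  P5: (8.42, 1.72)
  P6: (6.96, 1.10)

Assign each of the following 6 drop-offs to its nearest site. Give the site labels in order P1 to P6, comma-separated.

P1 → Zeta (d²=10.98)
P2 → Kappa (d²=2.76)
P3 → Theta (d²=20.76)
P4 → Delta (d²=7.24)
P5 → Iota (d²=5.33)
P6 → Iota (d²=5.53)

Zeta, Kappa, Theta, Delta, Iota, Iota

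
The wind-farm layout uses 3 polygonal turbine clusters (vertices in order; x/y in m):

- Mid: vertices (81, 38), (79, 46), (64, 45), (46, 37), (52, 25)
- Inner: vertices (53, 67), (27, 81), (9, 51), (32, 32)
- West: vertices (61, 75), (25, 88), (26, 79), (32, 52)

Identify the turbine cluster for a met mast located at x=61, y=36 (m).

Cast a ray rightward from (61, 36). For each polygon, the edges (by vertex number in listed order) whose endpoints lie on opposite sides of y = 36, where each meets that height, and whether that is right or left of the point:
Mid: 4–5 at x≈46.5 (left), 5–1 at x≈76.5 (right) → 1 crossing.
Inner: 3–4 at x≈27.2 (left), 4–1 at x≈34.4 (left) → 0 crossings.
West: no edge straddles that height → 0 crossings.
Only Mid has an odd count, so the point is inside Mid.

Mid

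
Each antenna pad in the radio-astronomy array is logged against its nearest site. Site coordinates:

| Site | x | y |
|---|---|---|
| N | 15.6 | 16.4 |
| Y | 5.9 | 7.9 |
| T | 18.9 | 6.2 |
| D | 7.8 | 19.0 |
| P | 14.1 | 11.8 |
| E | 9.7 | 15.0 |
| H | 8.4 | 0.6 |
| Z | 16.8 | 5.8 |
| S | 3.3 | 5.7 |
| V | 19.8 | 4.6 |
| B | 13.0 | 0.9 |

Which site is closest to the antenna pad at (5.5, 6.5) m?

Squared distances to each site:
N: 200.020; Y: 2.120; T: 179.650; D: 161.540; P: 102.050; E: 89.890; H: 43.220; Z: 128.180; S: 5.480; V: 208.100; B: 87.610.
Minimum at Y.

Y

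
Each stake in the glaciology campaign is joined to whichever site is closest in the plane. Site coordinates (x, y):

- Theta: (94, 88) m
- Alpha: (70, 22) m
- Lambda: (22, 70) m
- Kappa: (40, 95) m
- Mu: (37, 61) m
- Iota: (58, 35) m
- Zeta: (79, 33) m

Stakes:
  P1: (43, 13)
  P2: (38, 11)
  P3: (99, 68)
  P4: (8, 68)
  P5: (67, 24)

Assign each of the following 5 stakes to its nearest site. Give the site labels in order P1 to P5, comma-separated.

P1 → Iota (d²=709.00)
P2 → Iota (d²=976.00)
P3 → Theta (d²=425.00)
P4 → Lambda (d²=200.00)
P5 → Alpha (d²=13.00)

Iota, Iota, Theta, Lambda, Alpha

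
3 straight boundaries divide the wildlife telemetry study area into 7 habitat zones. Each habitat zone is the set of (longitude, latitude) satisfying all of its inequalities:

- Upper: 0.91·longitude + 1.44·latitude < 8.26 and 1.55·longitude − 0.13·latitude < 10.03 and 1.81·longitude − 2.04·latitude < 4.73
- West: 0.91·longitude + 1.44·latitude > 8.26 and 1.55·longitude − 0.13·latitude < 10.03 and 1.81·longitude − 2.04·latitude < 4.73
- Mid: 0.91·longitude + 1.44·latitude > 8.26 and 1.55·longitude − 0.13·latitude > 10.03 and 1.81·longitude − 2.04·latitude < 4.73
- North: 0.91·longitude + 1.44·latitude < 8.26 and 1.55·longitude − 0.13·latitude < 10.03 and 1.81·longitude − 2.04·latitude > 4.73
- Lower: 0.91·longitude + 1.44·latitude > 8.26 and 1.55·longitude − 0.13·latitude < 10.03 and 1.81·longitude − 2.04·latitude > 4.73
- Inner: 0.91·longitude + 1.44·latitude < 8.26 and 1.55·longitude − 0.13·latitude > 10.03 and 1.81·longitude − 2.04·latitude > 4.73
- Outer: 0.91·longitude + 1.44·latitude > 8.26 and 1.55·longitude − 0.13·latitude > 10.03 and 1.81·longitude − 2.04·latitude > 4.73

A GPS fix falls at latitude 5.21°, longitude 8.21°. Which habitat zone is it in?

0.91·8.21 + 1.44·5.21 = 14.974, which is > 8.26
1.55·8.21 − 0.13·5.21 = 12.048, which is > 10.03
1.81·8.21 − 2.04·5.21 = 4.232, which is < 4.73
This sign pattern matches Mid.

Mid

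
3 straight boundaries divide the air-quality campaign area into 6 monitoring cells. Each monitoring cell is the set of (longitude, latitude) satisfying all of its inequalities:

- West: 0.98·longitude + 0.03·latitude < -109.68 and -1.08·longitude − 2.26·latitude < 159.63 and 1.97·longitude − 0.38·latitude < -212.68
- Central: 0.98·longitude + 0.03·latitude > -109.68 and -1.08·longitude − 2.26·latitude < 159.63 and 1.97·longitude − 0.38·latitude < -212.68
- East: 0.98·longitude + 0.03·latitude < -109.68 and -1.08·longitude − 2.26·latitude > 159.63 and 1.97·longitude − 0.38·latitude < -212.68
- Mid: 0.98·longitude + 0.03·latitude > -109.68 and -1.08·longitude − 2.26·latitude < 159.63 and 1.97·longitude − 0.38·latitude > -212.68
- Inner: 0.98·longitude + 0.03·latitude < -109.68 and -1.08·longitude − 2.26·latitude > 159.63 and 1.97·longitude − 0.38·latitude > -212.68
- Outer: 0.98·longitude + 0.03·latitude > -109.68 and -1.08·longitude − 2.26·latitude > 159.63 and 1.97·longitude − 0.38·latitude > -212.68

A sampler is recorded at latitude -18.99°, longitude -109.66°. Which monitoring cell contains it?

Outer

0.98·-109.66 + 0.03·-18.99 = -108.036, which is > -109.68
-1.08·-109.66 − 2.26·-18.99 = 161.350, which is > 159.63
1.97·-109.66 − 0.38·-18.99 = -208.814, which is > -212.68
This sign pattern matches Outer.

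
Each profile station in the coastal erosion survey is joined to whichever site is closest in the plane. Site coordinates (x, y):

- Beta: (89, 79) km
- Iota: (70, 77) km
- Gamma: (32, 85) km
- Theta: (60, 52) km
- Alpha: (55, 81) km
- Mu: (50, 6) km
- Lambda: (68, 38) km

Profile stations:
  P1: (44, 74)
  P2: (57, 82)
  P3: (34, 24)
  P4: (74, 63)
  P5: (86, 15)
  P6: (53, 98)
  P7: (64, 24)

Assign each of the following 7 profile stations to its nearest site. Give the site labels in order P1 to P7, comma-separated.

Alpha, Alpha, Mu, Iota, Lambda, Alpha, Lambda

P1 → Alpha (d²=170.00)
P2 → Alpha (d²=5.00)
P3 → Mu (d²=580.00)
P4 → Iota (d²=212.00)
P5 → Lambda (d²=853.00)
P6 → Alpha (d²=293.00)
P7 → Lambda (d²=212.00)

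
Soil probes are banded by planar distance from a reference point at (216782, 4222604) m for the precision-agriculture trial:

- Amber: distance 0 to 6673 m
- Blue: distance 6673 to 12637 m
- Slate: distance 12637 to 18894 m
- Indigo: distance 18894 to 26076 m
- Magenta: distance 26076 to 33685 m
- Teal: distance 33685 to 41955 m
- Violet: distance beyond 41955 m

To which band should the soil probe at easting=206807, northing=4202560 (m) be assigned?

Distance = √((206807−216782)² + (4202560−4222604)²) = √(99500625.000 + 401761936.000) = 22388.894 m.
18894 ≤ 22388.894 < 26076 → Indigo.

Indigo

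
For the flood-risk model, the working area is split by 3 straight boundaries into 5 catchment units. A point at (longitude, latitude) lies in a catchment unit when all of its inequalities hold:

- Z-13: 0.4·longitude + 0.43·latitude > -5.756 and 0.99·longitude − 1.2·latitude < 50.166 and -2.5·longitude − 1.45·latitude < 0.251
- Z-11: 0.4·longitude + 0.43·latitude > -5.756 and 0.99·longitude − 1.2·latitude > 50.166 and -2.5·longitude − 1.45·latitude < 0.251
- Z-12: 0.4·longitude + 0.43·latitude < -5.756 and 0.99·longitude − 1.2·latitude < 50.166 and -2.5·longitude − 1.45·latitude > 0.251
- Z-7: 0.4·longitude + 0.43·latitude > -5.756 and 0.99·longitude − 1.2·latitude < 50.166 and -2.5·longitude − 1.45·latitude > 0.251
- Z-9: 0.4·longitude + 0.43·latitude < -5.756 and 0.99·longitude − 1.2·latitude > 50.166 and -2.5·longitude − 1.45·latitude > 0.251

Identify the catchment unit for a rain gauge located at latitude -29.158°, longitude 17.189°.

Z-11

0.4·17.189 + 0.43·-29.158 = -5.662, which is > -5.756
0.99·17.189 − 1.2·-29.158 = 52.007, which is > 50.166
-2.5·17.189 − 1.45·-29.158 = -0.693, which is < 0.251
This sign pattern matches Z-11.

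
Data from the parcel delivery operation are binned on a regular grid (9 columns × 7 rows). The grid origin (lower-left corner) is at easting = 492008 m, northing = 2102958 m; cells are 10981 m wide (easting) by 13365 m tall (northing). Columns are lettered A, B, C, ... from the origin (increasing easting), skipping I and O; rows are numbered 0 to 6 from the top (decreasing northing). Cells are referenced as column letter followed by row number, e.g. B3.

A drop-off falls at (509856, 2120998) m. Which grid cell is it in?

B5

Column index: ⌊(509856 − 492008) / 10981⌋ = ⌊1.625⌋ = 1 → column B
Row offset from origin: ⌊(2120998 − 2102958) / 13365⌋ = ⌊1.350⌋ = 1 → row 5 (counted from top)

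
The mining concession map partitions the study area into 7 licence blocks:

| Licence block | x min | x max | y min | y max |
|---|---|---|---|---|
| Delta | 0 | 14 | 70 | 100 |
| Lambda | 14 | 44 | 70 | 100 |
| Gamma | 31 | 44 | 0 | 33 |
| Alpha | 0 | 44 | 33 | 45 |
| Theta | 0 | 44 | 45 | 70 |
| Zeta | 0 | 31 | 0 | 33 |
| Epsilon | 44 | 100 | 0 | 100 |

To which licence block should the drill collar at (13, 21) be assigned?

Zeta

The point has x = 13 and y = 21.
Only Zeta satisfies 0 ≤ x ≤ 31 and 0 ≤ y ≤ 33.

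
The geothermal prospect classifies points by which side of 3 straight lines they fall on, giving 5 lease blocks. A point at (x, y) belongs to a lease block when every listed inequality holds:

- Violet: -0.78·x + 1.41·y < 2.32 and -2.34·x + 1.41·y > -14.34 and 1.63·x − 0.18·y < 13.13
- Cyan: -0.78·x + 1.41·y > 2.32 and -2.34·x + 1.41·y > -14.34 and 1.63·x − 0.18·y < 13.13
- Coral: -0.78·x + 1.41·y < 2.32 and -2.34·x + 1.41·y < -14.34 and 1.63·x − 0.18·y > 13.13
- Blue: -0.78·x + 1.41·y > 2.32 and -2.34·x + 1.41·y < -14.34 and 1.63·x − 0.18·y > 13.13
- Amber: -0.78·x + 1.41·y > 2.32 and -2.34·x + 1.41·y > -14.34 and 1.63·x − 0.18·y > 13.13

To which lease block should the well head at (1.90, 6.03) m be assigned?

-0.78·1.90 + 1.41·6.03 = 7.020, which is > 2.32
-2.34·1.90 + 1.41·6.03 = 4.056, which is > -14.34
1.63·1.90 − 0.18·6.03 = 2.012, which is < 13.13
This sign pattern matches Cyan.

Cyan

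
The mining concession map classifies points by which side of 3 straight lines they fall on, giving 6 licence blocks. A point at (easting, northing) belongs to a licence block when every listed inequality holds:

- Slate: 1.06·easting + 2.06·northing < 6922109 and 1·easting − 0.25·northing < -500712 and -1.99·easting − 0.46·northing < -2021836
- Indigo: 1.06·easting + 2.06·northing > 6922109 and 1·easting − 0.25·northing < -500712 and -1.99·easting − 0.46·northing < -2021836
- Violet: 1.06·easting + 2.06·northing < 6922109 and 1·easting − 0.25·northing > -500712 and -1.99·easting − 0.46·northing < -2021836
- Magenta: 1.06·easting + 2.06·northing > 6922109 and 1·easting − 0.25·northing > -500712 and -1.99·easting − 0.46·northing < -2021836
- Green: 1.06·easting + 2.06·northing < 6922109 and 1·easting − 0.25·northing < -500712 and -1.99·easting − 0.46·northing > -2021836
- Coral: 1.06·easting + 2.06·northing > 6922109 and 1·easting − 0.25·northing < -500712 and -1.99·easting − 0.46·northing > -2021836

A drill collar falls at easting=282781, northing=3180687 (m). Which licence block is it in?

Slate

1.06·282781 + 2.06·3180687 = 6851963.080, which is < 6922109
1·282781 − 0.25·3180687 = -512390.750, which is < -500712
-1.99·282781 − 0.46·3180687 = -2025850.210, which is < -2021836
This sign pattern matches Slate.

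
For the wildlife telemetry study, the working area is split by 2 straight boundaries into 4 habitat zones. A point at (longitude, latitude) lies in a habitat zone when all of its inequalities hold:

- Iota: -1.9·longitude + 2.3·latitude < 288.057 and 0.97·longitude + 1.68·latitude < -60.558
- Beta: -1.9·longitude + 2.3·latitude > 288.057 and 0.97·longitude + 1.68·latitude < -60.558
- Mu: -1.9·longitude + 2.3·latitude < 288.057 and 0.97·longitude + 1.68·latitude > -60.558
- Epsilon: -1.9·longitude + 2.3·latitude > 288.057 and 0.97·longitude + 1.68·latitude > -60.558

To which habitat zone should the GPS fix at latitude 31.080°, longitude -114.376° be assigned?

-1.9·-114.376 + 2.3·31.080 = 288.798, which is > 288.057
0.97·-114.376 + 1.68·31.080 = -58.730, which is > -60.558
This sign pattern matches Epsilon.

Epsilon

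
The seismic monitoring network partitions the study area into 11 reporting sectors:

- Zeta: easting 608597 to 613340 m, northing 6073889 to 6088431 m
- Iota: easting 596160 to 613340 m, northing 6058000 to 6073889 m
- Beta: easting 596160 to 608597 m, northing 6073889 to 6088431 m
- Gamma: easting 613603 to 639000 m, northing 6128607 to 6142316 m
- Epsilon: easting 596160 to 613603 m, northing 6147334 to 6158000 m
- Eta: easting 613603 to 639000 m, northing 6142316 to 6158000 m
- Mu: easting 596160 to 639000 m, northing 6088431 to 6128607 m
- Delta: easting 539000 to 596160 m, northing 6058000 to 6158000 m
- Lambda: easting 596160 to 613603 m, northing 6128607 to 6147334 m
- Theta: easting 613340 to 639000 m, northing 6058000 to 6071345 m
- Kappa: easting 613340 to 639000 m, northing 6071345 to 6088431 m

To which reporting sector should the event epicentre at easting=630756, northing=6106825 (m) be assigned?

Mu

The point has easting = 630756 and northing = 6106825.
Only Mu satisfies 596160 ≤ easting ≤ 639000 and 6088431 ≤ northing ≤ 6128607.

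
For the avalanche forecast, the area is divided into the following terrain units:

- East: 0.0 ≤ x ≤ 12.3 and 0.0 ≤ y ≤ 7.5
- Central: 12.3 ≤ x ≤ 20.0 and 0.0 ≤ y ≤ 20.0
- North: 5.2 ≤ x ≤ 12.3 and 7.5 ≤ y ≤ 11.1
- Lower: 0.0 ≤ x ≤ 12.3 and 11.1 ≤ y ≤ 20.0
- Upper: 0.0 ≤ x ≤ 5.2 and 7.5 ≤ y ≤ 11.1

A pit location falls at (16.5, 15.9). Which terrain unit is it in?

Central

The point has x = 16.5 and y = 15.9.
Only Central satisfies 12.3 ≤ x ≤ 20.0 and 0.0 ≤ y ≤ 20.0.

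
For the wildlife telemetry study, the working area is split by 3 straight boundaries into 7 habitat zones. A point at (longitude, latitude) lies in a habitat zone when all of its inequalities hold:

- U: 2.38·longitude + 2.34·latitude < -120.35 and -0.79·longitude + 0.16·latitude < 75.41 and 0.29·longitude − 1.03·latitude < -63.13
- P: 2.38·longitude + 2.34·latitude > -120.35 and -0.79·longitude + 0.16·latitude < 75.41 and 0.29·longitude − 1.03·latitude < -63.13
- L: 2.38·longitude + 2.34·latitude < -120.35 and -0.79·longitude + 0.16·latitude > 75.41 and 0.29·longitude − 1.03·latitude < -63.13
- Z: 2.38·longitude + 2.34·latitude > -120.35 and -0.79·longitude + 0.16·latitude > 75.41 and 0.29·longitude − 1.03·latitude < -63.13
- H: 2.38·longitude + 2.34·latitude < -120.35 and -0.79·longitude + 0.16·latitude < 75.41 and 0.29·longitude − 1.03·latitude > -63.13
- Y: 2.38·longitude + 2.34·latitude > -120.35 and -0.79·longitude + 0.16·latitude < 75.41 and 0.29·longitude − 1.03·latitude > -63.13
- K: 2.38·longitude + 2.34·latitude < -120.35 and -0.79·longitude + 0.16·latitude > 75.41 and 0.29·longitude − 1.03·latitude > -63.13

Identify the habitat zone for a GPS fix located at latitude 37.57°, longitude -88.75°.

2.38·-88.75 + 2.34·37.57 = -123.311, which is < -120.35
-0.79·-88.75 + 0.16·37.57 = 76.124, which is > 75.41
0.29·-88.75 − 1.03·37.57 = -64.435, which is < -63.13
This sign pattern matches L.

L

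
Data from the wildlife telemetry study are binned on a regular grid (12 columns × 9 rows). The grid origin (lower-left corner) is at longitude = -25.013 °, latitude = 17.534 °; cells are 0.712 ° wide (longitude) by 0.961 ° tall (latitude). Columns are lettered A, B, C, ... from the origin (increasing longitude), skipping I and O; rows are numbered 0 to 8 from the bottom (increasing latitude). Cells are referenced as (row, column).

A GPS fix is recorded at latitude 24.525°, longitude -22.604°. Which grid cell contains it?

Column index: ⌊(-22.604 − -25.013) / 0.712⌋ = ⌊3.383⌋ = 3 → column D
Row offset from origin: ⌊(24.525 − 17.534) / 0.961⌋ = ⌊7.275⌋ = 7 → row 7

(7, D)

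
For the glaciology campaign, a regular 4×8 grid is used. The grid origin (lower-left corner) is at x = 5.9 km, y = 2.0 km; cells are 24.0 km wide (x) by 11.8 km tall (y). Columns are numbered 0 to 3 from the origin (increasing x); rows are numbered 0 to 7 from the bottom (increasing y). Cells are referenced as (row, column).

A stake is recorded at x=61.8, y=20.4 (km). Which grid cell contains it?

(1, 2)

Column index: ⌊(61.8 − 5.9) / 24.0⌋ = ⌊2.329⌋ = 2
Row offset from origin: ⌊(20.4 − 2.0) / 11.8⌋ = ⌊1.559⌋ = 1 → row 1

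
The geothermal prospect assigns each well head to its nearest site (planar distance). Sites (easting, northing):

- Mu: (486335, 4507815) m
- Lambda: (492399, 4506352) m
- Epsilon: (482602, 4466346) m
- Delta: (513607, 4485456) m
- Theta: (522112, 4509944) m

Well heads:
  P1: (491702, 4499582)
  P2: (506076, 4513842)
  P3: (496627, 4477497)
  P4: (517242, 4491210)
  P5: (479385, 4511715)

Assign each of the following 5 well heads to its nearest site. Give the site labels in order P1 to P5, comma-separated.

Lambda, Lambda, Epsilon, Delta, Mu

P1 → Lambda (d²=46318709.00)
P2 → Lambda (d²=243160429.00)
P3 → Epsilon (d²=321045426.00)
P4 → Delta (d²=46321741.00)
P5 → Mu (d²=63512500.00)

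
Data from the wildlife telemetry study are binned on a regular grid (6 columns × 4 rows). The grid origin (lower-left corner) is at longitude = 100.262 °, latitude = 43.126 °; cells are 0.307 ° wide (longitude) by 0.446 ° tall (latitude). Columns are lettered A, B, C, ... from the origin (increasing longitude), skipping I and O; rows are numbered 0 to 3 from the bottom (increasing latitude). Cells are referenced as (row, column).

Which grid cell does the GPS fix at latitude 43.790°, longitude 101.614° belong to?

Column index: ⌊(101.614 − 100.262) / 0.307⌋ = ⌊4.404⌋ = 4 → column E
Row offset from origin: ⌊(43.790 − 43.126) / 0.446⌋ = ⌊1.489⌋ = 1 → row 1

(1, E)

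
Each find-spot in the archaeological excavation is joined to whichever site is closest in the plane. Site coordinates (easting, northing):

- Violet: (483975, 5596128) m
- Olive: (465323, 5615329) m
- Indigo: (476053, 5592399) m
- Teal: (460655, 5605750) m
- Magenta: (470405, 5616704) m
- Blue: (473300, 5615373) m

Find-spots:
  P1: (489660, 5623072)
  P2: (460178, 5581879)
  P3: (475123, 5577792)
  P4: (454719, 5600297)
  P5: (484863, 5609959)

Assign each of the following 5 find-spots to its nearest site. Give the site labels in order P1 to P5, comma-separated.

P1 → Blue (d²=326924201.00)
P2 → Indigo (d²=362686025.00)
P3 → Indigo (d²=214229349.00)
P4 → Teal (d²=64971305.00)
P5 → Blue (d²=163014365.00)

Blue, Indigo, Indigo, Teal, Blue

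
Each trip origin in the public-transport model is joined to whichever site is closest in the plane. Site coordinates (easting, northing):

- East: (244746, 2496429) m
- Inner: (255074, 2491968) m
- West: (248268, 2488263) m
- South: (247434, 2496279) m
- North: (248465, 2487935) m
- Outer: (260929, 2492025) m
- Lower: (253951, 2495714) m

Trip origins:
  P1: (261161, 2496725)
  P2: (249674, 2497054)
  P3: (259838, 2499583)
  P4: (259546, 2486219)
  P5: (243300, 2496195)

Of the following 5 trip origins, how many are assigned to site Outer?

P1 → Outer
P2 → South
P3 → Lower
P4 → Outer
P5 → East
2 of the 5 go to Outer.

2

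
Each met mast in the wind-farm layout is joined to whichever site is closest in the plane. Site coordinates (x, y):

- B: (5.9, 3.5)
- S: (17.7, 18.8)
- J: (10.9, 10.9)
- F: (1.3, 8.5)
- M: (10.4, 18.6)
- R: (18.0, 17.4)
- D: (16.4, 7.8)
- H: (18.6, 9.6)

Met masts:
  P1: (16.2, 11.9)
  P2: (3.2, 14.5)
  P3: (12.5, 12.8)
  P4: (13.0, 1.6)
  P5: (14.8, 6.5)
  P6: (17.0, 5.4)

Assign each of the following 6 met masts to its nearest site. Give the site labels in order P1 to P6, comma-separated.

H, F, J, D, D, D

P1 → H (d²=11.05)
P2 → F (d²=39.61)
P3 → J (d²=6.17)
P4 → D (d²=50.00)
P5 → D (d²=4.25)
P6 → D (d²=6.12)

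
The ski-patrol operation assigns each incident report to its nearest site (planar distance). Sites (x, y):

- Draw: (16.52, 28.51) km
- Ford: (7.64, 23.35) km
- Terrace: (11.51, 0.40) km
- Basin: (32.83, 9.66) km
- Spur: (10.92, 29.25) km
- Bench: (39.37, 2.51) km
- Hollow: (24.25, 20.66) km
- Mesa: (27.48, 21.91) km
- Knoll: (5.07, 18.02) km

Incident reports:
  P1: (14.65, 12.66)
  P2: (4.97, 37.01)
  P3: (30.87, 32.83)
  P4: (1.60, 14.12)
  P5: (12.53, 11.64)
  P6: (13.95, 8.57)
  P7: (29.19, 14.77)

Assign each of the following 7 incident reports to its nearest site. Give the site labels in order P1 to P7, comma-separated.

Knoll, Spur, Mesa, Knoll, Knoll, Terrace, Basin

P1 → Knoll (d²=120.51)
P2 → Spur (d²=95.62)
P3 → Mesa (d²=130.74)
P4 → Knoll (d²=27.25)
P5 → Knoll (d²=96.36)
P6 → Terrace (d²=72.70)
P7 → Basin (d²=39.36)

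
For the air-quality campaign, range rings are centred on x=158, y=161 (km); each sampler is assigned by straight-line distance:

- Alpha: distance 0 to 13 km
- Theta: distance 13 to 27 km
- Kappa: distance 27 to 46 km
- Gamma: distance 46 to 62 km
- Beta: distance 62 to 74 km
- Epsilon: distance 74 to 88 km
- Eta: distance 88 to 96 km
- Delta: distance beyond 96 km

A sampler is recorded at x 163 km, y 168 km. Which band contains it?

Alpha

Distance = √((163−158)² + (168−161)²) = √(25.000 + 49.000) = 8.602 km.
0 ≤ 8.602 < 13 → Alpha.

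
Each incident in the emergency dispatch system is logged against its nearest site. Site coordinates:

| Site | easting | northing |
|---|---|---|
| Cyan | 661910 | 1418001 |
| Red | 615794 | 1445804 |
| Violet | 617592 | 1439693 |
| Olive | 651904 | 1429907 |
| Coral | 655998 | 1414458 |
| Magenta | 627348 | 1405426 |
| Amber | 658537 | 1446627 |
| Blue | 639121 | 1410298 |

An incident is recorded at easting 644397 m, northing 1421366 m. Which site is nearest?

Olive

Squared distances to each site:
Cyan: 318028394.000; Red: 1415347453.000; Violet: 1054386954.000; Olive: 129303730.000; Coral: 182303665.000; Magenta: 544752001.000; Amber: 838057721.000; Blue: 150336800.000.
Minimum at Olive.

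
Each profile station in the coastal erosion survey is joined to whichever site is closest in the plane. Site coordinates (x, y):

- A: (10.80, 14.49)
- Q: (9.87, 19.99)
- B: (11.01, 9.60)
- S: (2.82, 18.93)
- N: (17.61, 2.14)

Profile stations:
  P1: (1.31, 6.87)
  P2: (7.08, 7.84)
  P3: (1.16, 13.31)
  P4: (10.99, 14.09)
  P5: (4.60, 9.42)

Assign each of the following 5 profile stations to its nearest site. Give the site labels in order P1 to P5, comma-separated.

P1 → B (d²=101.54)
P2 → B (d²=18.54)
P3 → S (d²=34.34)
P4 → A (d²=0.20)
P5 → B (d²=41.12)

B, B, S, A, B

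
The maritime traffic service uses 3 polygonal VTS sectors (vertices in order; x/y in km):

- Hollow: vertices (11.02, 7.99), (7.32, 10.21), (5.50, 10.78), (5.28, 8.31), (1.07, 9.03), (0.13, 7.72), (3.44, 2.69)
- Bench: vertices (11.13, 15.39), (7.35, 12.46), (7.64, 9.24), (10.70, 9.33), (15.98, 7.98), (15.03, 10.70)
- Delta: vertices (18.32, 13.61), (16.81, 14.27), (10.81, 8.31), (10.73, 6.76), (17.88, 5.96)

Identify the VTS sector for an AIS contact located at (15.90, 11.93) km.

Cast a ray rightward from (15.90, 11.93). For each polygon, the edges (by vertex number in listed order) whose endpoints lie on opposite sides of y = 11.93, where each meets that height, and whether that is right or left of the point:
Hollow: no edge straddles that height → 0 crossings.
Bench: 2–3 at x≈7.398 (left), 6–1 at x≈14.007 (left) → 0 crossings.
Delta: 2–3 at x≈14.454 (left), 5–1 at x≈18.223 (right) → 1 crossing.
Only Delta has an odd count, so the point is inside Delta.

Delta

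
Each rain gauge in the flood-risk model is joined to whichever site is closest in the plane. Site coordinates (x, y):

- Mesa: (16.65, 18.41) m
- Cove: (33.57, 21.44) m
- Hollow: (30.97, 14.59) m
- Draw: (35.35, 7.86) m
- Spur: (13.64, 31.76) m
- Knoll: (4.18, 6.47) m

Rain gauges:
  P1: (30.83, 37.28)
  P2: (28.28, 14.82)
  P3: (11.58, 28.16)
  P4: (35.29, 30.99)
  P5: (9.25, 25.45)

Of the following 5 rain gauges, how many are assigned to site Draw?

0

P1 → Cove
P2 → Hollow
P3 → Spur
P4 → Cove
P5 → Spur
0 of the 5 go to Draw.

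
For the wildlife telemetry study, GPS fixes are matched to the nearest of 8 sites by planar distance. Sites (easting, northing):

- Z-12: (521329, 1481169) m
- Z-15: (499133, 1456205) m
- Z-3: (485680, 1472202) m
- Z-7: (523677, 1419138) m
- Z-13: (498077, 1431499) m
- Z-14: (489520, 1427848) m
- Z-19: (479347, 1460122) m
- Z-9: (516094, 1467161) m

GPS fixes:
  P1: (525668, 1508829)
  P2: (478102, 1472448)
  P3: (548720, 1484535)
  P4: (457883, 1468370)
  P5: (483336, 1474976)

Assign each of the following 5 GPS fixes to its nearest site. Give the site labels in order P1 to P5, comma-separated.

Z-12, Z-3, Z-12, Z-19, Z-3

P1 → Z-12 (d²=783902521.00)
P2 → Z-3 (d²=57486600.00)
P3 → Z-12 (d²=761596837.00)
P4 → Z-19 (d²=528732800.00)
P5 → Z-3 (d²=13189412.00)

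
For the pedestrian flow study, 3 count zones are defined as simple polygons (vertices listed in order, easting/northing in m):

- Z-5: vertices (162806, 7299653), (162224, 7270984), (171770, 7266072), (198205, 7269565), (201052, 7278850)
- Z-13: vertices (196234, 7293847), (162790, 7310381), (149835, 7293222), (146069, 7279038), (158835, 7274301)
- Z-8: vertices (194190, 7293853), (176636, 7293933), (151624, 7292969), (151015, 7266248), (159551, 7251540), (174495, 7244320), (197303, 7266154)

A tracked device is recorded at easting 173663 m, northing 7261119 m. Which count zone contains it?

Cast a ray rightward from (173663, 7261119). For each polygon, the edges (by vertex number in listed order) whose endpoints lie on opposite sides of northing = 7261119, where each meets that height, and whether that is right or left of the point:
Z-5: no edge straddles that height → 0 crossings.
Z-13: no edge straddles that height → 0 crossings.
Z-8: 4–5 at easting≈153991.7 (left), 6–7 at easting≈192043.4 (right) → 1 crossing.
Only Z-8 has an odd count, so the point is inside Z-8.

Z-8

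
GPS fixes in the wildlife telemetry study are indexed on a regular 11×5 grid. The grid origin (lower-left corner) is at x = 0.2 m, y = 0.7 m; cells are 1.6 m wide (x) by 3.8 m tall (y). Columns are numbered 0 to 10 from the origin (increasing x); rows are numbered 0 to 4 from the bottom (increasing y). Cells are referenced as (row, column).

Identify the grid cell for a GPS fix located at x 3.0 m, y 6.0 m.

Column index: ⌊(3.0 − 0.2) / 1.6⌋ = ⌊1.750⌋ = 1
Row offset from origin: ⌊(6.0 − 0.7) / 3.8⌋ = ⌊1.395⌋ = 1 → row 1

(1, 1)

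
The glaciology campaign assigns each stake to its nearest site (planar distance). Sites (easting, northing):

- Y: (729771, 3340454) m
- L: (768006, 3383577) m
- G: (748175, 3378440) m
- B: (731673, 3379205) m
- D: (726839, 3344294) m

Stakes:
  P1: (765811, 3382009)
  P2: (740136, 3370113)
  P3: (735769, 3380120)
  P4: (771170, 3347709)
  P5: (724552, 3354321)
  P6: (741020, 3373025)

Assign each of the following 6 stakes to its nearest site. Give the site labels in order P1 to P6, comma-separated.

L, G, B, L, D, G

P1 → L (d²=7276649.00)
P2 → G (d²=133964450.00)
P3 → B (d²=17614441.00)
P4 → L (d²=1296524320.00)
P5 → D (d²=105771098.00)
P6 → G (d²=80516250.00)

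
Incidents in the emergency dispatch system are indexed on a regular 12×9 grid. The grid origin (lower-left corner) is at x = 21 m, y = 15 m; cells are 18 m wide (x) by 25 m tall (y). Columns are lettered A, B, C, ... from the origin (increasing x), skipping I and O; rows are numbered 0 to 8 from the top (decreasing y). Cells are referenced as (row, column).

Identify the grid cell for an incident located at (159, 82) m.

(6, H)

Column index: ⌊(159 − 21) / 18⌋ = ⌊7.667⌋ = 7 → column H
Row offset from origin: ⌊(82 − 15) / 25⌋ = ⌊2.680⌋ = 2 → row 6 (counted from top)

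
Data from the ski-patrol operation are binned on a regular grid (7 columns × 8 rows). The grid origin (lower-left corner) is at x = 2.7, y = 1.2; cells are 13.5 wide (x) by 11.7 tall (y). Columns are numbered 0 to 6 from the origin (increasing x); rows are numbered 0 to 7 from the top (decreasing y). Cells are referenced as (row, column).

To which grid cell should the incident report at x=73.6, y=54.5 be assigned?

Column index: ⌊(73.6 − 2.7) / 13.5⌋ = ⌊5.252⌋ = 5
Row offset from origin: ⌊(54.5 − 1.2) / 11.7⌋ = ⌊4.556⌋ = 4 → row 3 (counted from top)

(3, 5)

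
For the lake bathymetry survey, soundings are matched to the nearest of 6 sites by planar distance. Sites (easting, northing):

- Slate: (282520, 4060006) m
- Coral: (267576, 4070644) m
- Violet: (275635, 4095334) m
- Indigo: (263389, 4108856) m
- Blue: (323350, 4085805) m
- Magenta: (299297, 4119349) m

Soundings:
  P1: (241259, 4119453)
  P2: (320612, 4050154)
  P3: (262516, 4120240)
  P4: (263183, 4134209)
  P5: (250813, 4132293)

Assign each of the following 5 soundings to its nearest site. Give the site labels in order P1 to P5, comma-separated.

Indigo, Blue, Indigo, Indigo, Indigo

P1 → Indigo (d²=602033309.00)
P2 → Blue (d²=1278490445.00)
P3 → Indigo (d²=130357585.00)
P4 → Indigo (d²=642817045.00)
P5 → Indigo (d²=707448745.00)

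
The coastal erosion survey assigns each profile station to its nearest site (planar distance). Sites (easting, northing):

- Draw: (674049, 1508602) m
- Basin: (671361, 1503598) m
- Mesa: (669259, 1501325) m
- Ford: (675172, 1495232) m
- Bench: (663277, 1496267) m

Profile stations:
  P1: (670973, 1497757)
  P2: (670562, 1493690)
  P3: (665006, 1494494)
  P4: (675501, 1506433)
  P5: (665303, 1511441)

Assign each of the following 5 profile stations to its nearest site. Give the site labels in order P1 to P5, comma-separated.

Mesa, Ford, Bench, Draw, Draw

P1 → Mesa (d²=15668420.00)
P2 → Ford (d²=23629864.00)
P3 → Bench (d²=6132970.00)
P4 → Draw (d²=6812865.00)
P5 → Draw (d²=84552437.00)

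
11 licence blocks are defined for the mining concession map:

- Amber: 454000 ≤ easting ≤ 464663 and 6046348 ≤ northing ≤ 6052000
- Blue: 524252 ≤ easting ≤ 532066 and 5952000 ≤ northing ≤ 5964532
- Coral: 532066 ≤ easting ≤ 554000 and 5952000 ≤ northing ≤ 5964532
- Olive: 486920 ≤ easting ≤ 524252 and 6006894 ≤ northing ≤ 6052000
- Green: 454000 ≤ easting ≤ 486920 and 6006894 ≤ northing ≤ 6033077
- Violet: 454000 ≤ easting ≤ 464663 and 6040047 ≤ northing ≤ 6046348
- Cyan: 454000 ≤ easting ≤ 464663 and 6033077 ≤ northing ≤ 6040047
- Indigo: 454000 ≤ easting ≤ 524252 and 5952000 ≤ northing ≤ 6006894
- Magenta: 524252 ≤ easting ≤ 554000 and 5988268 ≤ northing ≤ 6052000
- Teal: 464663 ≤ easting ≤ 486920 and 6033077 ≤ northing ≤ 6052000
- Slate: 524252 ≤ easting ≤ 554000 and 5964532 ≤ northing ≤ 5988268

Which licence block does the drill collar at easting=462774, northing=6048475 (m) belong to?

Amber

The point has easting = 462774 and northing = 6048475.
Only Amber satisfies 454000 ≤ easting ≤ 464663 and 6046348 ≤ northing ≤ 6052000.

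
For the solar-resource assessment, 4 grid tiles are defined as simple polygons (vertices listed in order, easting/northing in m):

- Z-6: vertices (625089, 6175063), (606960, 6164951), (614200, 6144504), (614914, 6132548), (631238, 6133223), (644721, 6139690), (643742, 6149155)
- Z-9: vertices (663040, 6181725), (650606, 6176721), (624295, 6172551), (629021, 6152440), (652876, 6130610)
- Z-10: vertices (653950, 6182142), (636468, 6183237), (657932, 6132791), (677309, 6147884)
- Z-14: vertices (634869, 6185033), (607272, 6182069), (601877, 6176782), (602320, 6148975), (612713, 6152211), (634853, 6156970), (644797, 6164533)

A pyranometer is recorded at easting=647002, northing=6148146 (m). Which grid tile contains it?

Cast a ray rightward from (647002, 6148146). For each polygon, the edges (by vertex number in listed order) whose endpoints lie on opposite sides of northing = 6148146, where each meets that height, and whether that is right or left of the point:
Z-6: 2–3 at easting≈612910.4 (left), 6–7 at easting≈643846.4 (left) → 0 crossings.
Z-9: 4–5 at easting≈633713.3 (left), 5–1 at easting≈656363.0 (right) → 1 crossing.
Z-10: 2–3 at easting≈651398.7 (right), 4–1 at easting≈677130.4 (right) → 2 crossings.
Z-14: no edge straddles that height → 0 crossings.
Only Z-9 has an odd count, so the point is inside Z-9.

Z-9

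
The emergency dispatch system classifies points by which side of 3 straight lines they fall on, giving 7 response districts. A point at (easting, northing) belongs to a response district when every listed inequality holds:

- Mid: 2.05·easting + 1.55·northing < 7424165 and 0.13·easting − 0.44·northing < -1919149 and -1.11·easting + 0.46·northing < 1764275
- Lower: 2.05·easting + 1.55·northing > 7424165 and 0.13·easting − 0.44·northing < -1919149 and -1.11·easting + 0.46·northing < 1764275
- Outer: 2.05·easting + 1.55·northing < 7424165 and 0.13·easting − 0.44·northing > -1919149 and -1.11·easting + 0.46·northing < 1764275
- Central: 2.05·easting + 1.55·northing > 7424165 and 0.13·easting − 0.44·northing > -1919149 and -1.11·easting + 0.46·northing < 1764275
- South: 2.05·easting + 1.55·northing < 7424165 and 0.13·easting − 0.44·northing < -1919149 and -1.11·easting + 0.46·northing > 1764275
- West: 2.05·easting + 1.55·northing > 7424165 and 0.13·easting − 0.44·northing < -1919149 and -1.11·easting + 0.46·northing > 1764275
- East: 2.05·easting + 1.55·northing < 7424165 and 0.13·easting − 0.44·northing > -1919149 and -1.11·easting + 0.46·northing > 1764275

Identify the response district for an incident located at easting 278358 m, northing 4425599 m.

2.05·278358 + 1.55·4425599 = 7430312.350, which is > 7424165
0.13·278358 − 0.44·4425599 = -1911077.020, which is > -1919149
-1.11·278358 + 0.46·4425599 = 1726798.160, which is < 1764275
This sign pattern matches Central.

Central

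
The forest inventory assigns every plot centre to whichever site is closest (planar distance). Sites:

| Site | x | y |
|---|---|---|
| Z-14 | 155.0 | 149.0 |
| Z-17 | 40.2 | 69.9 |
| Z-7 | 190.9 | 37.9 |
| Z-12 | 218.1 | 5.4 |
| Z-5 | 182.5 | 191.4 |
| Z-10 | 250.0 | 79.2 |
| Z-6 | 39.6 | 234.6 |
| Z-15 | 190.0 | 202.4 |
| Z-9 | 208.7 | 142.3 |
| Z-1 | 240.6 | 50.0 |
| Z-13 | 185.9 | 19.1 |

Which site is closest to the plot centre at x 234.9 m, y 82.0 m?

Z-10

Squared distances to each site:
Z-14: 10873.010; Z-17: 38054.500; Z-7: 3880.810; Z-12: 6149.800; Z-5: 14714.120; Z-10: 235.850; Z-6: 61428.850; Z-15: 16512.170; Z-9: 4322.530; Z-1: 1056.490; Z-13: 6357.410.
Minimum at Z-10.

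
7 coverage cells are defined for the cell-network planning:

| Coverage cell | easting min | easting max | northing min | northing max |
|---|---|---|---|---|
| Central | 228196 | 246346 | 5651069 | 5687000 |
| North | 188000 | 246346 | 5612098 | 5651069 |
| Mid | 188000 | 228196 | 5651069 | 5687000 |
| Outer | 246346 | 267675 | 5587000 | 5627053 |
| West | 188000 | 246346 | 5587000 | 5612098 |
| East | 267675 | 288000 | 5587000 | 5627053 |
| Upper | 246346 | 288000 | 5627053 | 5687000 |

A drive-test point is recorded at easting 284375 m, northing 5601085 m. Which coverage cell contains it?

The point has easting = 284375 and northing = 5601085.
Only East satisfies 267675 ≤ easting ≤ 288000 and 5587000 ≤ northing ≤ 5627053.

East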